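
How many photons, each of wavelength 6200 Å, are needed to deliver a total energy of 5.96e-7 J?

1.86e12 photons

Per-photon energy: E = 3.204e-19 J (from wavelength = 6200 Å).
N = E_total / E_photon = 5.96e-7 J / 3.204e-19 J = 1.86e12.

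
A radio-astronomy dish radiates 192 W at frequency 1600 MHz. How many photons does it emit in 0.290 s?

5.25 × 10^25 photons

Total energy: E_total = P·t = 192 × 0.290 = 55.68 J.
Per-photon energy: E = 1.060 × 10^-24 J.
N = E_total / E_photon = 5.25 × 10^25.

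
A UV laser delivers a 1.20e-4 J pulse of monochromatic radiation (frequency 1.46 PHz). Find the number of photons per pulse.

Per-photon energy: E = 9.674e-19 J (from frequency = 1.46 PHz).
N = E_total / E_photon = 1.20e-4 J / 9.674e-19 J = 1.24e14.

1.24e14 photons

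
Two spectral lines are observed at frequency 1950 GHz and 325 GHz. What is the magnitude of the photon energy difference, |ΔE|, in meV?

Using E = hf: E₁ = 1.292e-21 J, E₂ = 2.153e-22 J.
|ΔE| = |1.292e-21 − 2.153e-22| = 1.08e-21 J = 6.72 meV.

6.72 meV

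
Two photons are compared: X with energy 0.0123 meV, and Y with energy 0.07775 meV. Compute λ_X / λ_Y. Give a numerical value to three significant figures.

6.32

λ_X = 0.1008 m (from energy = 0.0123 meV, via λ = hc/E).
λ_Y = 0.01595 m (from energy = 0.07775 meV, via λ = hc/E).
Ratio = 0.1008 / 0.01595 = 6.32.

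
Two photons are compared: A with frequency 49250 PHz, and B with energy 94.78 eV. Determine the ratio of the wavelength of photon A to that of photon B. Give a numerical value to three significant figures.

4.65e-4

λ_A = 6.087e-12 m (from frequency = 49250 PHz, via λ = c/f).
λ_B = 1.308e-8 m (from energy = 94.78 eV, via λ = hc/E).
Ratio = 6.087e-12 / 1.308e-8 = 4.65e-4.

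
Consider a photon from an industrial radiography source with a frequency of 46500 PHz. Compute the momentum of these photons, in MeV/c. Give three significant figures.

In SI units: f = 46500 PHz = 4.65·10^19 Hz.
For a photon p = hf/c, so p = 1.028·10^-22 kg·m/s.
Converting to MeV/c: p = 0.1923 MeV/c ≈ 0.192 MeV/c.

0.192 MeV/c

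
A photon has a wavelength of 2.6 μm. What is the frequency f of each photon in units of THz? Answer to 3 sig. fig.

Convert to SI: λ = 2.6 μm = 2.6e-6 m.
Since f = c/λ for a photon, f = 1.153e14 Hz.
Converting to THz: f = 115.3 THz ≈ 115 THz.

115 THz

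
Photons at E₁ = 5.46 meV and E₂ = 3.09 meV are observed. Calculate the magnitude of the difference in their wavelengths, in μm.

Using λ = hc/E: λ₁ = 2.271e-4 m, λ₂ = 4.012e-4 m.
|Δλ| = |2.271e-4 − 4.012e-4| = 1.74e-4 m = 174 μm.

174 μm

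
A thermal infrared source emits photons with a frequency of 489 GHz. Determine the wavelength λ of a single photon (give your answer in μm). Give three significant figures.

613 μm

(c = 2.99792458e8 m/s.)
First convert: f = 489 GHz = 4.89e11 Hz.
The photon relation is λ = c/f, giving λ = 6.131e-4 m.
Converting to μm: λ = 613.1 μm ≈ 613 μm.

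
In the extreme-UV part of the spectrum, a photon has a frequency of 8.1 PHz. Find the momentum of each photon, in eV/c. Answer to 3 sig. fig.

Convert to SI: f = 8.1 PHz = 8.1 × 10^15 Hz.
The photon relation is p = hf/c, giving p = 1.790 × 10^-26 kg·m/s.
Converting to eV/c: p = 33.50 eV/c ≈ 33.5 eV/c.

33.5 eV/c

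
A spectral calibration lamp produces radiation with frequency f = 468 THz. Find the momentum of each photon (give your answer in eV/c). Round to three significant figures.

1.94 eV/c

(h = 6.62607015e-34 J·s, c = 2.99792458e8 m/s, 1 eV = 1.602176634e-19 J.)
In SI units: f = 468 THz = 4.68e14 Hz.
The photon relation is p = hf/c, giving p = 1.034e-27 kg·m/s.
Converting to eV/c: p = 1.935 eV/c ≈ 1.94 eV/c.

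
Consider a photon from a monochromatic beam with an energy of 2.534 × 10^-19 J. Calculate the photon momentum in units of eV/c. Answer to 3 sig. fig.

Use c = 2.99792458 × 10^8 m/s, 1 eV = 1.602176634 × 10^-19 J.
The photon relation is p = E/c, giving p = 8.453 × 10^-28 kg·m/s.
Converting to eV/c: p = 1.582 eV/c ≈ 1.58 eV/c.

1.58 eV/c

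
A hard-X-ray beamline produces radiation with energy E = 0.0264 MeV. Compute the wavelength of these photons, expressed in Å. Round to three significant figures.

0.470 Å

(h = 6.62607015e-34 J·s, c = 2.99792458e8 m/s, 1 eV = 1.602176634e-19 J.)
In SI units: E = 0.0264 MeV = 4.2297e-15 J.
Since λ = hc/E for a photon, λ = 4.696e-11 m.
Converting to Å: λ = 0.4696 Å ≈ 0.470 Å.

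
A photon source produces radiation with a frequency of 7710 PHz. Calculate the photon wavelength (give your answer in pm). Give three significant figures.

(c = 2.99792458e8 m/s.)
First convert: f = 7710 PHz = 7.71e18 Hz.
Apply λ = c/f: λ = 3.888e-11 m.
Converting to pm: λ = 38.88 pm ≈ 38.9 pm.

38.9 pm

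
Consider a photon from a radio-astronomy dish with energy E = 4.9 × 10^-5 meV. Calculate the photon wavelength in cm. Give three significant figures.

First convert: E = 4.9 × 10^-5 meV = 7.8507 × 10^-27 J.
For a photon λ = hc/E, so λ = 25.30 m.
Converting to cm: λ = 2530 cm ≈ 2530 cm.

2530 cm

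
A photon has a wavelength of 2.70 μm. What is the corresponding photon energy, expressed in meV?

459 meV

Use h = 6.62607015e-34 J·s, c = 2.99792458e8 m/s, 1 eV = 1.602176634e-19 J.
First convert: λ = 2.70 μm = 2.70e-6 m.
For a photon E = hc/λ, so E = 7.357e-20 J.
Converting to meV: E = 459.2 meV ≈ 459 meV.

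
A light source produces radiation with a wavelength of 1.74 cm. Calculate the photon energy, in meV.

0.0713 meV

First convert: λ = 1.74 cm = 0.0174 m.
The photon relation is E = hc/λ, giving E = 1.142e-23 J.
Converting to meV: E = 0.07126 meV ≈ 0.0713 meV.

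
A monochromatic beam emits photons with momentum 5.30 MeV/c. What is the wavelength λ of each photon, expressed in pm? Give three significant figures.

First convert: p = 5.30 MeV/c = 2.8325 × 10^-21 kg·m/s.
For a photon λ = h/p, so λ = 2.339 × 10^-13 m.
Converting to pm: λ = 0.2339 pm ≈ 0.234 pm.

0.234 pm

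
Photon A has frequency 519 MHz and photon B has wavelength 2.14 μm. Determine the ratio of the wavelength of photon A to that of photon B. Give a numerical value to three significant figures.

λ_A = 0.5776 m (from frequency = 519 MHz, via λ = c/f).
λ_B = 2.140 × 10^-6 m (from wavelength = 2.14 μm, via λ given directly).
Ratio = 0.5776 / 2.140 × 10^-6 = 2.70 × 10^5.

2.70 × 10^5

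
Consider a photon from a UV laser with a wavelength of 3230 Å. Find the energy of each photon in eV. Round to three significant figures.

3.84 eV

Convert to SI: λ = 3230 Å = 3.23e-7 m.
For a photon E = hc/λ, so E = 6.150e-19 J.
Converting to eV: E = 3.839 eV ≈ 3.84 eV.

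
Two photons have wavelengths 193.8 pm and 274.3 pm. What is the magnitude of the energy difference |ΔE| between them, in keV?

1.88 keV

Using E = hc/λ: E₁ = 1.0250e-15 J, E₂ = 7.2419e-16 J.
|ΔE| = |1.0250e-15 − 7.2419e-16| = 3.01e-16 J = 1.88 keV.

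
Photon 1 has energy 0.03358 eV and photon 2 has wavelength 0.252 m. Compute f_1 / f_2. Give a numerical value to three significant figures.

6830

f_1 = 8.120e12 Hz (from energy = 0.03358 eV, via f = E/h).
f_2 = 1.190e9 Hz (from wavelength = 0.252 m, via f = c/λ).
Ratio = 8.120e12 / 1.190e9 = 6830.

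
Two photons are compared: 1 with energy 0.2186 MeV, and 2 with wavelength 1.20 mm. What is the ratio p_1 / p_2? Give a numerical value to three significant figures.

p_1 = 1.168 × 10^-22 kg·m/s (from energy = 0.2186 MeV, via p = E/c).
p_2 = 5.522 × 10^-31 kg·m/s (from wavelength = 1.20 mm, via p = h/λ).
Ratio = 1.168 × 10^-22 / 5.522 × 10^-31 = 2.12 × 10^8.

2.12 × 10^8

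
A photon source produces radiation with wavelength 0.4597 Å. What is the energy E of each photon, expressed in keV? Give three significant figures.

Take h = 6.62607015 × 10^-34 J·s, c = 2.99792458 × 10^8 m/s, 1 eV = 1.602176634 × 10^-19 J.
In SI units: λ = 0.4597 Å = 4.597 × 10^-11 m.
Since E = hc/λ for a photon, E = 4.321 × 10^-15 J.
Converting to keV: E = 26.97 keV ≈ 27.0 keV.

27.0 keV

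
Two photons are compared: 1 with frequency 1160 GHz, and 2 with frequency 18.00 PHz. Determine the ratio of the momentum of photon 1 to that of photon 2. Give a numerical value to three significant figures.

p_1 = 2.564e-30 kg·m/s (from frequency = 1160 GHz, via p = hf/c).
p_2 = 3.978e-26 kg·m/s (from frequency = 18.00 PHz, via p = hf/c).
Ratio = 2.564e-30 / 3.978e-26 = 6.44e-5.

6.44e-5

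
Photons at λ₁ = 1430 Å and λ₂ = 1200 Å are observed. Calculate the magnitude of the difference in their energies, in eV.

1.66 eV

Using E = hc/λ: E₁ = 1.3891 × 10^-18 J, E₂ = 1.6554 × 10^-18 J.
|ΔE| = |1.3891 × 10^-18 − 1.6554 × 10^-18| = 2.66 × 10^-19 J = 1.66 eV.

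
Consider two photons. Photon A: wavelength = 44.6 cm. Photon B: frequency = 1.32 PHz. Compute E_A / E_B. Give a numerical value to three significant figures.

5.09e-7

E_A = 4.454e-25 J (from wavelength = 44.6 cm, via E = hc/λ).
E_B = 8.746e-19 J (from frequency = 1.32 PHz, via E = hf).
Ratio = 4.454e-25 / 8.746e-19 = 5.09e-7.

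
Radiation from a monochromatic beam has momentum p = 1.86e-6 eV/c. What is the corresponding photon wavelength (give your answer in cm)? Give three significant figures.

66.7 cm

First convert: p = 1.86e-6 eV/c = 9.9404e-34 kg·m/s.
For a photon λ = h/p, so λ = 0.6666 m.
Converting to cm: λ = 66.66 cm ≈ 66.7 cm.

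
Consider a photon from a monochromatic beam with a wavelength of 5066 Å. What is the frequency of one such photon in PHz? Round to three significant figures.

0.592 PHz

First convert: λ = 5066 Å = 5.066e-7 m.
Apply f = c/λ: f = 5.918e14 Hz.
Converting to PHz: f = 0.5918 PHz ≈ 0.592 PHz.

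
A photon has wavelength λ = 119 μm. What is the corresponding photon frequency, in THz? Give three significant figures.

Convert to SI: λ = 119 μm = 1.19e-4 m.
Apply f = c/λ: f = 2.519e12 Hz.
Converting to THz: f = 2.519 THz ≈ 2.52 THz.

2.52 THz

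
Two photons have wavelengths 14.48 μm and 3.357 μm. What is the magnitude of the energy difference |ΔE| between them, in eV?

Using E = hc/λ: E₁ = 1.3719e-20 J, E₂ = 5.9173e-20 J.
|ΔE| = |1.3719e-20 − 5.9173e-20| = 4.55e-20 J = 0.284 eV.

0.284 eV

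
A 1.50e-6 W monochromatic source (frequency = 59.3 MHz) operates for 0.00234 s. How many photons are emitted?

8.93e16 photons

Total energy: E_total = P·t = 1.50e-6 × 0.00234 = 3.510e-9 J.
Per-photon energy: E = 3.929e-26 J.
N = E_total / E_photon = 8.93e16.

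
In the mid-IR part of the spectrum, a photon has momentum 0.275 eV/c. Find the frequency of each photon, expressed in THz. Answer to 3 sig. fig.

Use h = 6.62607015·10^-34 J·s, c = 2.99792458·10^8 m/s, 1 eV = 1.602176634·10^-19 J.
In SI units: p = 0.275 eV/c = 1.4697·10^-28 kg·m/s.
Since f = pc/h for a photon, f = 6.649·10^13 Hz.
Converting to THz: f = 66.49 THz ≈ 66.5 THz.

66.5 THz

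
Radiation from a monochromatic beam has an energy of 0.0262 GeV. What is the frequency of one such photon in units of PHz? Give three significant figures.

First convert: E = 0.0262 GeV = 4.1977e-12 J.
Apply f = E/h: f = 6.335e21 Hz.
Converting to PHz: f = 6.335e6 PHz ≈ 6.34e6 PHz.

6.34e6 PHz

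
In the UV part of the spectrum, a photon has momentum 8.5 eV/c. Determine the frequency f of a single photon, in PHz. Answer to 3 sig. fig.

2.06 PHz

In SI units: p = 8.5 eV/c = 4.5426 × 10^-27 kg·m/s.
Since f = pc/h for a photon, f = 2.055 × 10^15 Hz.
Converting to PHz: f = 2.055 PHz ≈ 2.06 PHz.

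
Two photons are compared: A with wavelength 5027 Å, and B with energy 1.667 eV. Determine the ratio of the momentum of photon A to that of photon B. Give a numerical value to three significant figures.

1.48

p_A = 1.318e-27 kg·m/s (from wavelength = 5027 Å, via p = h/λ).
p_B = 8.909e-28 kg·m/s (from energy = 1.667 eV, via p = E/c).
Ratio = 1.318e-27 / 8.909e-28 = 1.48.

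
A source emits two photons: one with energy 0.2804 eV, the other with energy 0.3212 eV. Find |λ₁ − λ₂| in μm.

Using λ = hc/E: λ₁ = 4.4217e-6 m, λ₂ = 3.8600e-6 m.
|Δλ| = |4.4217e-6 − 3.8600e-6| = 5.62e-7 m = 0.562 μm.

0.562 μm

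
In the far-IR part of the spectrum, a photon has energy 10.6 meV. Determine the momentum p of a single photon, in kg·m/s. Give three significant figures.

In SI units: E = 10.6 meV = 1.6983e-21 J.
Apply p = E/c: p = 5.665e-30 kg·m/s.
So p ≈ 5.66e-30 kg·m/s.

5.66e-30 kg·m/s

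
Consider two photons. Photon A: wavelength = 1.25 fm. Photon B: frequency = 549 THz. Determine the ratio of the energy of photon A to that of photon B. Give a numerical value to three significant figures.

E_A = 1.589 × 10^-10 J (from wavelength = 1.25 fm, via E = hc/λ).
E_B = 3.638 × 10^-19 J (from frequency = 549 THz, via E = hf).
Ratio = 1.589 × 10^-10 / 3.638 × 10^-19 = 4.37 × 10^8.

4.37 × 10^8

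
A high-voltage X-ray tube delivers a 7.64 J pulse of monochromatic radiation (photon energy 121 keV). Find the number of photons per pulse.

Per-photon energy: E = 1.939e-14 J (from energy = 121 keV).
N = E_total / E_photon = 7.64 J / 1.939e-14 J = 3.94e14.

3.94e14 photons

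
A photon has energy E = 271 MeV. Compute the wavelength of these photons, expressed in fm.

4.58 fm

First convert: E = 271 MeV = 4.3419 × 10^-11 J.
Apply λ = hc/E: λ = 4.575 × 10^-15 m.
Converting to fm: λ = 4.575 fm ≈ 4.58 fm.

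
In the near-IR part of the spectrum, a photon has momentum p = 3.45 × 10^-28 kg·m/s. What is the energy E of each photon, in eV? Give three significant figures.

0.646 eV

Take c = 2.99792458 × 10^8 m/s, 1 eV = 1.602176634 × 10^-19 J.
For a photon E = pc, so E = 1.034 × 10^-19 J.
Converting to eV: E = 0.6455 eV ≈ 0.646 eV.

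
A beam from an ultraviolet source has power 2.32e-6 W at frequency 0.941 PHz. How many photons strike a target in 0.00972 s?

3.62e10 photons

Total energy: E_total = P·t = 2.32e-6 × 0.00972 = 2.255e-8 J.
Per-photon energy: E = 6.235e-19 J.
N = E_total / E_photon = 3.62e10.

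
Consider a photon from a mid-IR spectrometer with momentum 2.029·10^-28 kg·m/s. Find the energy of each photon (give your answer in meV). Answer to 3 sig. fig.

380 meV

Take c = 2.99792458·10^8 m/s, 1 eV = 1.602176634·10^-19 J.
For a photon E = pc, so E = 6.083·10^-20 J.
Converting to meV: E = 379.7 meV ≈ 380 meV.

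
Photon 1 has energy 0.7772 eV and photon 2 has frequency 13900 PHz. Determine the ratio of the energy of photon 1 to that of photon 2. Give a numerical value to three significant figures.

1.35 × 10^-5

E_1 = 1.245 × 10^-19 J (from energy = 0.7772 eV, via E given directly).
E_2 = 9.210 × 10^-15 J (from frequency = 13900 PHz, via E = hf).
Ratio = 1.245 × 10^-19 / 9.210 × 10^-15 = 1.35 × 10^-5.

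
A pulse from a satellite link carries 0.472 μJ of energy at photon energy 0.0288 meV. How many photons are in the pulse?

Per-photon energy: E = 4.614e-24 J (from energy = 0.0288 meV).
N = E_total / E_photon = 4.72e-7 J / 4.614e-24 J = 1.02e17.

1.02e17 photons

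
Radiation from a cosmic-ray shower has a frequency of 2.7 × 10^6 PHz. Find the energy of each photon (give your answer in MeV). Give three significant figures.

11.2 MeV

Use h = 6.62607015 × 10^-34 J·s, 1 eV = 1.602176634 × 10^-19 J.
First convert: f = 2.7 × 10^6 PHz = 2.7 × 10^21 Hz.
Apply E = hf: E = 1.789 × 10^-12 J.
Converting to MeV: E = 11.17 MeV ≈ 11.2 MeV.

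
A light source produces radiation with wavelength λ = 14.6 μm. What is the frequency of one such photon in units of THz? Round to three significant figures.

20.5 THz

Take c = 2.99792458 × 10^8 m/s.
In SI units: λ = 14.6 μm = 1.46 × 10^-5 m.
The photon relation is f = c/λ, giving f = 2.053 × 10^13 Hz.
Converting to THz: f = 20.53 THz ≈ 20.5 THz.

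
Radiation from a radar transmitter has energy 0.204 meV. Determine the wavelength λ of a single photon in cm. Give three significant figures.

(h = 6.62607015e-34 J·s, c = 2.99792458e8 m/s, 1 eV = 1.602176634e-19 J.)
Convert to SI: E = 0.204 meV = 3.2684e-23 J.
The photon relation is λ = hc/E, giving λ = 0.006078 m.
Converting to cm: λ = 0.6078 cm ≈ 0.608 cm.

0.608 cm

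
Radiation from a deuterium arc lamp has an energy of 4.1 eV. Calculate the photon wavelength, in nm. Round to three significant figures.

302 nm

Use h = 6.62607015e-34 J·s, c = 2.99792458e8 m/s, 1 eV = 1.602176634e-19 J.
First convert: E = 4.1 eV = 6.5689e-19 J.
Since λ = hc/E for a photon, λ = 3.024e-7 m.
Converting to nm: λ = 302.4 nm ≈ 302 nm.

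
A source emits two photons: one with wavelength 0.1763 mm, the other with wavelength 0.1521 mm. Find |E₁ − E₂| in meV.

1.12 meV

Using E = hc/λ: E₁ = 1.1267·10^-21 J, E₂ = 1.3060·10^-21 J.
|ΔE| = |1.1267·10^-21 − 1.3060·10^-21| = 1.79·10^-22 J = 1.12 meV.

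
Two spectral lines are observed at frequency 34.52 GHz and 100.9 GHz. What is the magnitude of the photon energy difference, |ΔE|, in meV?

Using E = hf: E₁ = 2.2873e-23 J, E₂ = 6.6857e-23 J.
|ΔE| = |2.2873e-23 − 6.6857e-23| = 4.40e-23 J = 0.275 meV.

0.275 meV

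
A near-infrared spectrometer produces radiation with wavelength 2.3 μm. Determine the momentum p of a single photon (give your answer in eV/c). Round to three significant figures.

0.539 eV/c

(h = 6.62607015 × 10^-34 J·s, c = 2.99792458 × 10^8 m/s, 1 eV = 1.602176634 × 10^-19 J.)
In SI units: λ = 2.3 μm = 2.3 × 10^-6 m.
The photon relation is p = h/λ, giving p = 2.881 × 10^-28 kg·m/s.
Converting to eV/c: p = 0.5391 eV/c ≈ 0.539 eV/c.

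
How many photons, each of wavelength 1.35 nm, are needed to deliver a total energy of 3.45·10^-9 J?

Per-photon energy: E = 1.471·10^-16 J (from wavelength = 1.35 nm).
N = E_total / E_photon = 3.45·10^-9 J / 1.471·10^-16 J = 2.34·10^7.

2.34·10^7 photons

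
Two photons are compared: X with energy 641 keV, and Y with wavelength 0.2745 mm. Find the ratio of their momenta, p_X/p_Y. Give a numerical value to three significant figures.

p_X = 3.426e-22 kg·m/s (from energy = 641 keV, via p = E/c).
p_Y = 2.414e-30 kg·m/s (from wavelength = 0.2745 mm, via p = h/λ).
Ratio = 3.426e-22 / 2.414e-30 = 1.42e8.

1.42e8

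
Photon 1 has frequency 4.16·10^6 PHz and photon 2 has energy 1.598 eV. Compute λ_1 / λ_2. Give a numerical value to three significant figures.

9.29·10^-8

λ_1 = 7.207·10^-14 m (from frequency = 4.16·10^6 PHz, via λ = c/f).
λ_2 = 7.759·10^-7 m (from energy = 1.598 eV, via λ = hc/E).
Ratio = 7.207·10^-14 / 7.759·10^-7 = 9.29·10^-8.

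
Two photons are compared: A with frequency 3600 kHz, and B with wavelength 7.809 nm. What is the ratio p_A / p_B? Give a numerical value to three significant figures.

p_A = 7.957e-36 kg·m/s (from frequency = 3600 kHz, via p = hf/c).
p_B = 8.485e-26 kg·m/s (from wavelength = 7.809 nm, via p = h/λ).
Ratio = 7.957e-36 / 8.485e-26 = 9.38e-11.

9.38e-11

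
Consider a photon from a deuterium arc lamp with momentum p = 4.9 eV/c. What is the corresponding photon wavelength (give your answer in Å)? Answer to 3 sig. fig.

(h = 6.62607015 × 10^-34 J·s, c = 2.99792458 × 10^8 m/s, 1 eV = 1.602176634 × 10^-19 J.)
In SI units: p = 4.9 eV/c = 2.6187 × 10^-27 kg·m/s.
The photon relation is λ = h/p, giving λ = 2.530 × 10^-7 m.
Converting to Å: λ = 2530 Å ≈ 2530 Å.

2530 Å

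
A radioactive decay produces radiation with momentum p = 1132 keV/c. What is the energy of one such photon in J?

Take c = 2.99792458 × 10^8 m/s, 1 eV = 1.602176634 × 10^-19 J.
Convert to SI: p = 1132 keV/c = 6.0497 × 10^-22 kg·m/s.
Since E = pc for a photon, E = 1.814 × 10^-13 J.
So E ≈ 1.81 × 10^-13 J.

1.81 × 10^-13 J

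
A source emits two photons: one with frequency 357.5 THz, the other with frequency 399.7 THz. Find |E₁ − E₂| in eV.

0.175 eV

Using E = hf: E₁ = 2.3688 × 10^-19 J, E₂ = 2.6484 × 10^-19 J.
|ΔE| = |2.3688 × 10^-19 − 2.6484 × 10^-19| = 2.80 × 10^-20 J = 0.175 eV.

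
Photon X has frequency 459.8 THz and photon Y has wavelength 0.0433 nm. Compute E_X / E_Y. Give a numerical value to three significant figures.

6.64 × 10^-5

E_X = 3.047 × 10^-19 J (from frequency = 459.8 THz, via E = hf).
E_Y = 4.588 × 10^-15 J (from wavelength = 0.0433 nm, via E = hc/λ).
Ratio = 3.047 × 10^-19 / 4.588 × 10^-15 = 6.64 × 10^-5.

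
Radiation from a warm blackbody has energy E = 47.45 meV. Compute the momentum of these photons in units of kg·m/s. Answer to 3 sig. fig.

2.54 × 10^-29 kg·m/s

Use c = 2.99792458 × 10^8 m/s, 1 eV = 1.602176634 × 10^-19 J.
First convert: E = 47.45 meV = 7.6023 × 10^-21 J.
Apply p = E/c: p = 2.536 × 10^-29 kg·m/s.
So p ≈ 2.54 × 10^-29 kg·m/s.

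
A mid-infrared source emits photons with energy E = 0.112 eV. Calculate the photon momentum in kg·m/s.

5.99e-29 kg·m/s

Use c = 2.99792458e8 m/s, 1 eV = 1.602176634e-19 J.
First convert: E = 0.112 eV = 1.7944e-20 J.
For a photon p = E/c, so p = 5.986e-29 kg·m/s.
So p ≈ 5.99e-29 kg·m/s.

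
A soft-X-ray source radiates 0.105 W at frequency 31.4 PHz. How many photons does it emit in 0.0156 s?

Total energy: E_total = P·t = 0.105 × 0.0156 = 0.001638 J.
Per-photon energy: E = 2.081·10^-17 J.
N = E_total / E_photon = 7.87·10^13.

7.87·10^13 photons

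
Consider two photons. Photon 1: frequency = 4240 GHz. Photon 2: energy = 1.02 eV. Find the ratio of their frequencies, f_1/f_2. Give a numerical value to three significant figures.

f_1 = 4.240e12 Hz (from frequency = 4240 GHz, via f given directly).
f_2 = 2.466e14 Hz (from energy = 1.02 eV, via f = E/h).
Ratio = 4.240e12 / 2.466e14 = 0.0172.

0.0172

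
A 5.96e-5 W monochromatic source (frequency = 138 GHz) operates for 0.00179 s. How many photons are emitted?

Total energy: E_total = P·t = 5.96e-5 × 0.00179 = 1.067e-7 J.
Per-photon energy: E = 9.144e-23 J.
N = E_total / E_photon = 1.17e15.

1.17e15 photons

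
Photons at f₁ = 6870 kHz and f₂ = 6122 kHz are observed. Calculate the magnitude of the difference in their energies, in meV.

Using E = hf: E₁ = 4.5521 × 10^-27 J, E₂ = 4.0565 × 10^-27 J.
|ΔE| = |4.5521 × 10^-27 − 4.0565 × 10^-27| = 4.96 × 10^-28 J = 3.09 × 10^-6 meV.

3.09 × 10^-6 meV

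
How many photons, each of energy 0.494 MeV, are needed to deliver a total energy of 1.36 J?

1.72 × 10^13 photons

Per-photon energy: E = 7.915 × 10^-14 J (from energy = 0.494 MeV).
N = E_total / E_photon = 1.36 J / 7.915 × 10^-14 J = 1.72 × 10^13.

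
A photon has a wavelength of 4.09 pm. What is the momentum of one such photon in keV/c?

303 keV/c

First convert: λ = 4.09 pm = 4.09 × 10^-12 m.
For a photon p = h/λ, so p = 1.620 × 10^-22 kg·m/s.
Converting to keV/c: p = 303.1 keV/c ≈ 303 keV/c.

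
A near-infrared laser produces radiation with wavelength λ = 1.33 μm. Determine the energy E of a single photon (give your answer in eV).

0.932 eV

First convert: λ = 1.33 μm = 1.33 × 10^-6 m.
Apply E = hc/λ: E = 1.494 × 10^-19 J.
Converting to eV: E = 0.9322 eV ≈ 0.932 eV.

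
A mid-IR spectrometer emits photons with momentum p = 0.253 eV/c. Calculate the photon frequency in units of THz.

Convert to SI: p = 0.253 eV/c = 1.3521·10^-28 kg·m/s.
Since f = pc/h for a photon, f = 6.118·10^13 Hz.
Converting to THz: f = 61.18 THz ≈ 61.2 THz.

61.2 THz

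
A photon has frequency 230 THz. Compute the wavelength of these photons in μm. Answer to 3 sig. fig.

1.30 μm

First convert: f = 230 THz = 2.3e14 Hz.
Since λ = c/f for a photon, λ = 1.303e-6 m.
Converting to μm: λ = 1.303 μm ≈ 1.30 μm.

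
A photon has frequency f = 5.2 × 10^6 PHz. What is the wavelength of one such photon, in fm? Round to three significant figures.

Use c = 2.99792458 × 10^8 m/s.
First convert: f = 5.2 × 10^6 PHz = 5.2 × 10^21 Hz.
For a photon λ = c/f, so λ = 5.765 × 10^-14 m.
Converting to fm: λ = 57.65 fm ≈ 57.7 fm.

57.7 fm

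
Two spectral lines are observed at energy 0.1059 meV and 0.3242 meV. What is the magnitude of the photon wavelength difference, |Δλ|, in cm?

0.788 cm

Using λ = hc/E: λ₁ = 0.011708 m, λ₂ = 0.0038243 m.
|Δλ| = |0.011708 − 0.0038243| = 0.00788 m = 0.788 cm.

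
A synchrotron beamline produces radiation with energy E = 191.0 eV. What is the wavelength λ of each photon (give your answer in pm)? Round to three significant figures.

Convert to SI: E = 191.0 eV = 3.0602 × 10^-17 J.
For a photon λ = hc/E, so λ = 6.491 × 10^-9 m.
Converting to pm: λ = 6491 pm ≈ 6490 pm.

6490 pm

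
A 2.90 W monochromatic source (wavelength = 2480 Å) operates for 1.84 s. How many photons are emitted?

Total energy: E_total = P·t = 2.90 × 1.84 = 5.336 J.
Per-photon energy: E = 8.010e-19 J.
N = E_total / E_photon = 6.66e18.

6.66e18 photons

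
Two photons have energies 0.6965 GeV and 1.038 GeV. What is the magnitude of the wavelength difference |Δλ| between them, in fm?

0.586 fm

Using λ = hc/E: λ₁ = 1.7801 × 10^-15 m, λ₂ = 1.1945 × 10^-15 m.
|Δλ| = |1.7801 × 10^-15 − 1.1945 × 10^-15| = 5.86 × 10^-16 m = 0.586 fm.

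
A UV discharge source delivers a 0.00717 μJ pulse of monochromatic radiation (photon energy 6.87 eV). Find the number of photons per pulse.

6.51 × 10^9 photons

Per-photon energy: E = 1.101 × 10^-18 J (from energy = 6.87 eV).
N = E_total / E_photon = 7.17 × 10^-9 J / 1.101 × 10^-18 J = 6.51 × 10^9.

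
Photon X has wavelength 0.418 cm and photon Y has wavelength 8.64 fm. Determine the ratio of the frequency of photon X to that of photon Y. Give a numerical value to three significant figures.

f_X = 7.172e10 Hz (from wavelength = 0.418 cm, via f = c/λ).
f_Y = 3.470e22 Hz (from wavelength = 8.64 fm, via f = c/λ).
Ratio = 7.172e10 / 3.470e22 = 2.07e-12.

2.07e-12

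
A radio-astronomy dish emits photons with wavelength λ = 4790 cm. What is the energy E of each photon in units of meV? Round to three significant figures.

(h = 6.62607015e-34 J·s, c = 2.99792458e8 m/s, 1 eV = 1.602176634e-19 J.)
Convert to SI: λ = 4790 cm = 47.9 m.
Apply E = hc/λ: E = 4.147e-27 J.
Converting to meV: E = 2.588e-5 meV ≈ 2.59e-5 meV.

2.59e-5 meV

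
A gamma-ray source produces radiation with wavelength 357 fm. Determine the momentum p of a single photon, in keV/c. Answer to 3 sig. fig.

3470 keV/c

(h = 6.62607015 × 10^-34 J·s, c = 2.99792458 × 10^8 m/s, 1 eV = 1.602176634 × 10^-19 J.)
In SI units: λ = 357 fm = 3.57 × 10^-13 m.
Since p = h/λ for a photon, p = 1.856 × 10^-21 kg·m/s.
Converting to keV/c: p = 3473 keV/c ≈ 3470 keV/c.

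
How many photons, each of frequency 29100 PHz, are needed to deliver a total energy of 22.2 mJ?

Per-photon energy: E = 1.928e-14 J (from frequency = 29100 PHz).
N = E_total / E_photon = 0.0222 J / 1.928e-14 J = 1.15e12.

1.15e12 photons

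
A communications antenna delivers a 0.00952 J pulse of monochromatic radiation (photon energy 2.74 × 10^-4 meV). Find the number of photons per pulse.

2.17 × 10^23 photons

Per-photon energy: E = 4.390 × 10^-26 J (from energy = 2.74 × 10^-4 meV).
N = E_total / E_photon = 0.00952 J / 4.390 × 10^-26 J = 2.17 × 10^23.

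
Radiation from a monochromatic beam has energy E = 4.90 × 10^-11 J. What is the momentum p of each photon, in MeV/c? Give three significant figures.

Use c = 2.99792458 × 10^8 m/s, 1 eV = 1.602176634 × 10^-19 J.
For a photon p = E/c, so p = 1.634 × 10^-19 kg·m/s.
Converting to MeV/c: p = 305.8 MeV/c ≈ 306 MeV/c.

306 MeV/c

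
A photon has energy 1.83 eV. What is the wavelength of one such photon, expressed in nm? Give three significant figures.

(h = 6.62607015 × 10^-34 J·s, c = 2.99792458 × 10^8 m/s, 1 eV = 1.602176634 × 10^-19 J.)
Convert to SI: E = 1.83 eV = 2.9320 × 10^-19 J.
For a photon λ = hc/E, so λ = 6.775 × 10^-7 m.
Converting to nm: λ = 677.5 nm ≈ 678 nm.

678 nm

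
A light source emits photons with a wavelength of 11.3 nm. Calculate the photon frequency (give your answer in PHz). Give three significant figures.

26.5 PHz

First convert: λ = 11.3 nm = 1.13 × 10^-8 m.
The photon relation is f = c/λ, giving f = 2.653 × 10^16 Hz.
Converting to PHz: f = 26.53 PHz ≈ 26.5 PHz.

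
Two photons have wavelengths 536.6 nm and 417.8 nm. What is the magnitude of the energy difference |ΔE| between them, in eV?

Using E = hc/λ: E₁ = 3.7019 × 10^-19 J, E₂ = 4.7545 × 10^-19 J.
|ΔE| = |3.7019 × 10^-19 − 4.7545 × 10^-19| = 1.05 × 10^-19 J = 0.657 eV.

0.657 eV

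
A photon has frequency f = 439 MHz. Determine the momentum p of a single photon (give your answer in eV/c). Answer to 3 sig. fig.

Take h = 6.62607015 × 10^-34 J·s, c = 2.99792458 × 10^8 m/s, 1 eV = 1.602176634 × 10^-19 J.
Convert to SI: f = 439 MHz = 4.39 × 10^8 Hz.
For a photon p = hf/c, so p = 9.703 × 10^-34 kg·m/s.
Converting to eV/c: p = 1.816 × 10^-6 eV/c ≈ 1.82 × 10^-6 eV/c.

1.82 × 10^-6 eV/c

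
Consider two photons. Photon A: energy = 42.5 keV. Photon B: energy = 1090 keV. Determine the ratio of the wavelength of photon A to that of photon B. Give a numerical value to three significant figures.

λ_A = 2.917 × 10^-11 m (from energy = 42.5 keV, via λ = hc/E).
λ_B = 1.137 × 10^-12 m (from energy = 1090 keV, via λ = hc/E).
Ratio = 2.917 × 10^-11 / 1.137 × 10^-12 = 25.6.

25.6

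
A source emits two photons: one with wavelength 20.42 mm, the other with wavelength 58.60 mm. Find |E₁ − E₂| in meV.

Using E = hc/λ: E₁ = 9.7279 × 10^-24 J, E₂ = 3.3898 × 10^-24 J.
|ΔE| = |9.7279 × 10^-24 − 3.3898 × 10^-24| = 6.34 × 10^-24 J = 0.0396 meV.

0.0396 meV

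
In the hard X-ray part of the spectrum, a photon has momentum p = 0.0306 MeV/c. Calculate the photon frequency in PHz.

(h = 6.62607015·10^-34 J·s, c = 2.99792458·10^8 m/s, 1 eV = 1.602176634·10^-19 J.)
First convert: p = 0.0306 MeV/c = 1.6354·10^-23 kg·m/s.
For a photon f = pc/h, so f = 7.399·10^18 Hz.
Converting to PHz: f = 7399 PHz ≈ 7400 PHz.

7400 PHz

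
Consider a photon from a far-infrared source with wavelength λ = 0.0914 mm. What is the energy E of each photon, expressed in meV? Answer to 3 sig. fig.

13.6 meV

First convert: λ = 0.0914 mm = 9.14e-5 m.
For a photon E = hc/λ, so E = 2.173e-21 J.
Converting to meV: E = 13.57 meV ≈ 13.6 meV.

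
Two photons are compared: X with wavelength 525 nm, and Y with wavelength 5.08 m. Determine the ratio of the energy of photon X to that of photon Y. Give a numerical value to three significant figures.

9.68·10^6

E_X = 3.784·10^-19 J (from wavelength = 525 nm, via E = hc/λ).
E_Y = 3.910·10^-26 J (from wavelength = 5.08 m, via E = hc/λ).
Ratio = 3.784·10^-19 / 3.910·10^-26 = 9.68·10^6.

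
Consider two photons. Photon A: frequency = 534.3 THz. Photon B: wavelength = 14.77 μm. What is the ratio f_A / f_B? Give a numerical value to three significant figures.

f_A = 5.343 × 10^14 Hz (from frequency = 534.3 THz, via f given directly).
f_B = 2.030 × 10^13 Hz (from wavelength = 14.77 μm, via f = c/λ).
Ratio = 5.343 × 10^14 / 2.030 × 10^13 = 26.3.

26.3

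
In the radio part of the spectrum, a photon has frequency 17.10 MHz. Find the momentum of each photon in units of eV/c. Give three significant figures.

7.07e-8 eV/c

First convert: f = 17.10 MHz = 1.710e7 Hz.
The photon relation is p = hf/c, giving p = 3.779e-35 kg·m/s.
Converting to eV/c: p = 7.072e-8 eV/c ≈ 7.07e-8 eV/c.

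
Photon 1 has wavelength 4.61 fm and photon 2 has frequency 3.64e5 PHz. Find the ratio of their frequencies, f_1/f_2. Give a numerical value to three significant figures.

f_1 = 6.503e22 Hz (from wavelength = 4.61 fm, via f = c/λ).
f_2 = 3.640e20 Hz (from frequency = 3.64e5 PHz, via f given directly).
Ratio = 6.503e22 / 3.640e20 = 179.

179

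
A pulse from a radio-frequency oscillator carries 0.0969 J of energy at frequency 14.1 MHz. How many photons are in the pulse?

Per-photon energy: E = 9.343·10^-27 J (from frequency = 14.1 MHz).
N = E_total / E_photon = 0.0969 J / 9.343·10^-27 J = 1.04·10^25.

1.04·10^25 photons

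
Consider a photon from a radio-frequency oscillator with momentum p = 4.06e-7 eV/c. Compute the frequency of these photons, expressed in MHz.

98.2 MHz

Take h = 6.62607015e-34 J·s, c = 2.99792458e8 m/s, 1 eV = 1.602176634e-19 J.
Convert to SI: p = 4.06e-7 eV/c = 2.1698e-34 kg·m/s.
The photon relation is f = pc/h, giving f = 9.817e7 Hz.
Converting to MHz: f = 98.17 MHz ≈ 98.2 MHz.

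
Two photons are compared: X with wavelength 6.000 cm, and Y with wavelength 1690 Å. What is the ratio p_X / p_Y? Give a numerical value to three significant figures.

p_X = 1.104 × 10^-32 kg·m/s (from wavelength = 6.000 cm, via p = h/λ).
p_Y = 3.921 × 10^-27 kg·m/s (from wavelength = 1690 Å, via p = h/λ).
Ratio = 1.104 × 10^-32 / 3.921 × 10^-27 = 2.82 × 10^-6.

2.82 × 10^-6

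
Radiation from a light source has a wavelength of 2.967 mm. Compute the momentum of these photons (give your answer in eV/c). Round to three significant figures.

Take h = 6.62607015e-34 J·s, c = 2.99792458e8 m/s, 1 eV = 1.602176634e-19 J.
First convert: λ = 2.967 mm = 0.002967 m.
The photon relation is p = h/λ, giving p = 2.233e-31 kg·m/s.
Converting to eV/c: p = 4.179e-4 eV/c ≈ 4.18e-4 eV/c.

4.18e-4 eV/c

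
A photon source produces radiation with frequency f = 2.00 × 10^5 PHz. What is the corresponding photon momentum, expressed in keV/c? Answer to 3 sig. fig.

827 keV/c

(h = 6.62607015 × 10^-34 J·s, c = 2.99792458 × 10^8 m/s, 1 eV = 1.602176634 × 10^-19 J.)
First convert: f = 2.00 × 10^5 PHz = 2.00 × 10^20 Hz.
Since p = hf/c for a photon, p = 4.420 × 10^-22 kg·m/s.
Converting to keV/c: p = 827.1 keV/c ≈ 827 keV/c.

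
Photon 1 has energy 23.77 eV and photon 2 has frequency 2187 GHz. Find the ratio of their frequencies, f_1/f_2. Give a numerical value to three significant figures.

2630

f_1 = 5.748·10^15 Hz (from energy = 23.77 eV, via f = E/h).
f_2 = 2.187·10^12 Hz (from frequency = 2187 GHz, via f given directly).
Ratio = 5.748·10^15 / 2.187·10^12 = 2630.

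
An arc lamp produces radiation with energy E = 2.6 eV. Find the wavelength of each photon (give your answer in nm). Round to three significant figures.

477 nm

First convert: E = 2.6 eV = 4.1657 × 10^-19 J.
Since λ = hc/E for a photon, λ = 4.769 × 10^-7 m.
Converting to nm: λ = 476.9 nm ≈ 477 nm.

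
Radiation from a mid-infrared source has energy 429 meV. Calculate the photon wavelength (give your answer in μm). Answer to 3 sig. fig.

Take h = 6.62607015 × 10^-34 J·s, c = 2.99792458 × 10^8 m/s, 1 eV = 1.602176634 × 10^-19 J.
In SI units: E = 429 meV = 6.8733 × 10^-20 J.
Apply λ = hc/E: λ = 2.890 × 10^-6 m.
Converting to μm: λ = 2.890 μm ≈ 2.89 μm.

2.89 μm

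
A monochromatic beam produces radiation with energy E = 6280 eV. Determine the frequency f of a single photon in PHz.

In SI units: E = 6280 eV = 1.0062e-15 J.
Apply f = E/h: f = 1.518e18 Hz.
Converting to PHz: f = 1518 PHz ≈ 1520 PHz.

1520 PHz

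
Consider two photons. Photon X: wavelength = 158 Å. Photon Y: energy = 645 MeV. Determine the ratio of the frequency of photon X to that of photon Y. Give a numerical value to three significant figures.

1.22·10^-7

f_X = 1.897·10^16 Hz (from wavelength = 158 Å, via f = c/λ).
f_Y = 1.560·10^23 Hz (from energy = 645 MeV, via f = E/h).
Ratio = 1.897·10^16 / 1.560·10^23 = 1.22·10^-7.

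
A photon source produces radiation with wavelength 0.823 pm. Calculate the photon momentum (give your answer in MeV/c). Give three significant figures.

Convert to SI: λ = 0.823 pm = 8.23 × 10^-13 m.
For a photon p = h/λ, so p = 8.051 × 10^-22 kg·m/s.
Converting to MeV/c: p = 1.506 MeV/c ≈ 1.51 MeV/c.

1.51 MeV/c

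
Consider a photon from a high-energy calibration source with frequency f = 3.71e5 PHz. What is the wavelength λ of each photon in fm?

808 fm

Use c = 2.99792458e8 m/s.
Convert to SI: f = 3.71e5 PHz = 3.71e20 Hz.
Since λ = c/f for a photon, λ = 8.081e-13 m.
Converting to fm: λ = 808.1 fm ≈ 808 fm.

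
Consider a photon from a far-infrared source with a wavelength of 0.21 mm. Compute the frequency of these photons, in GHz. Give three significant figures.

1430 GHz

(c = 2.99792458 × 10^8 m/s.)
In SI units: λ = 0.21 mm = 2.1 × 10^-4 m.
For a photon f = c/λ, so f = 1.428 × 10^12 Hz.
Converting to GHz: f = 1428 GHz ≈ 1430 GHz.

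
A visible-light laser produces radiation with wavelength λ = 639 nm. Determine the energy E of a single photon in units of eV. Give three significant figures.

1.94 eV

Use h = 6.62607015·10^-34 J·s, c = 2.99792458·10^8 m/s, 1 eV = 1.602176634·10^-19 J.
First convert: λ = 639 nm = 6.39·10^-7 m.
The photon relation is E = hc/λ, giving E = 3.109·10^-19 J.
Converting to eV: E = 1.940 eV ≈ 1.94 eV.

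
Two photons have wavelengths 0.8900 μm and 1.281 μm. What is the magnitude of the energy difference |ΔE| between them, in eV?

Using E = hc/λ: E₁ = 2.2320 × 10^-19 J, E₂ = 1.5507 × 10^-19 J.
|ΔE| = |2.2320 × 10^-19 − 1.5507 × 10^-19| = 6.81 × 10^-20 J = 0.425 eV.

0.425 eV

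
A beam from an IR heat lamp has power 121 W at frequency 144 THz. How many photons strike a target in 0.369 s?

4.68 × 10^20 photons

Total energy: E_total = P·t = 121 × 0.369 = 44.65 J.
Per-photon energy: E = 9.542 × 10^-20 J.
N = E_total / E_photon = 4.68 × 10^20.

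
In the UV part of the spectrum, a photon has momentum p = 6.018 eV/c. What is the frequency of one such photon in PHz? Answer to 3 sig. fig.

Take h = 6.62607015e-34 J·s, c = 2.99792458e8 m/s, 1 eV = 1.602176634e-19 J.
Convert to SI: p = 6.018 eV/c = 3.2162e-27 kg·m/s.
For a photon f = pc/h, so f = 1.455e15 Hz.
Converting to PHz: f = 1.455 PHz ≈ 1.46 PHz.

1.46 PHz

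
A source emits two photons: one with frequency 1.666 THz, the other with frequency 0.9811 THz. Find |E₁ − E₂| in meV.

Using E = hf: E₁ = 1.1039 × 10^-21 J, E₂ = 6.5008 × 10^-22 J.
|ΔE| = |1.1039 × 10^-21 − 6.5008 × 10^-22| = 4.54 × 10^-22 J = 2.83 meV.

2.83 meV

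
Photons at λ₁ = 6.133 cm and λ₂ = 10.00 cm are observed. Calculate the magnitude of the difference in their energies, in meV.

Using E = hc/λ: E₁ = 3.2389 × 10^-24 J, E₂ = 1.9864 × 10^-24 J.
|ΔE| = |3.2389 × 10^-24 − 1.9864 × 10^-24| = 1.25 × 10^-24 J = 7.82 × 10^-3 meV.

7.82 × 10^-3 meV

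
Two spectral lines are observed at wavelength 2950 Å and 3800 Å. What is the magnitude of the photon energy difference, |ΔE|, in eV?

0.940 eV

Using E = hc/λ: E₁ = 6.7337e-19 J, E₂ = 5.2275e-19 J.
|ΔE| = |6.7337e-19 − 5.2275e-19| = 1.51e-19 J = 0.940 eV.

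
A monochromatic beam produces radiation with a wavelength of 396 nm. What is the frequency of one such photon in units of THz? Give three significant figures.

In SI units: λ = 396 nm = 3.96 × 10^-7 m.
For a photon f = c/λ, so f = 7.571 × 10^14 Hz.
Converting to THz: f = 757.1 THz ≈ 757 THz.

757 THz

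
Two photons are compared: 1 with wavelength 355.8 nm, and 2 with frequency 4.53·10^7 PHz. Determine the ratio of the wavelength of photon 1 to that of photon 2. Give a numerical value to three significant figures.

5.38·10^7

λ_1 = 3.558·10^-7 m (from wavelength = 355.8 nm, via λ given directly).
λ_2 = 6.618·10^-15 m (from frequency = 4.53·10^7 PHz, via λ = c/f).
Ratio = 3.558·10^-7 / 6.618·10^-15 = 5.38·10^7.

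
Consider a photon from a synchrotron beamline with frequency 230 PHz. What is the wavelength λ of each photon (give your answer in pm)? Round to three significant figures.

1300 pm

Take c = 2.99792458 × 10^8 m/s.
First convert: f = 230 PHz = 2.3 × 10^17 Hz.
The photon relation is λ = c/f, giving λ = 1.303 × 10^-9 m.
Converting to pm: λ = 1303 pm ≈ 1300 pm.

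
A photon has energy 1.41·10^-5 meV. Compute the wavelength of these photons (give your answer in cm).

8790 cm

Take h = 6.62607015·10^-34 J·s, c = 2.99792458·10^8 m/s, 1 eV = 1.602176634·10^-19 J.
Convert to SI: E = 1.41·10^-5 meV = 2.2591·10^-27 J.
For a photon λ = hc/E, so λ = 87.93 m.
Converting to cm: λ = 8793 cm ≈ 8790 cm.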